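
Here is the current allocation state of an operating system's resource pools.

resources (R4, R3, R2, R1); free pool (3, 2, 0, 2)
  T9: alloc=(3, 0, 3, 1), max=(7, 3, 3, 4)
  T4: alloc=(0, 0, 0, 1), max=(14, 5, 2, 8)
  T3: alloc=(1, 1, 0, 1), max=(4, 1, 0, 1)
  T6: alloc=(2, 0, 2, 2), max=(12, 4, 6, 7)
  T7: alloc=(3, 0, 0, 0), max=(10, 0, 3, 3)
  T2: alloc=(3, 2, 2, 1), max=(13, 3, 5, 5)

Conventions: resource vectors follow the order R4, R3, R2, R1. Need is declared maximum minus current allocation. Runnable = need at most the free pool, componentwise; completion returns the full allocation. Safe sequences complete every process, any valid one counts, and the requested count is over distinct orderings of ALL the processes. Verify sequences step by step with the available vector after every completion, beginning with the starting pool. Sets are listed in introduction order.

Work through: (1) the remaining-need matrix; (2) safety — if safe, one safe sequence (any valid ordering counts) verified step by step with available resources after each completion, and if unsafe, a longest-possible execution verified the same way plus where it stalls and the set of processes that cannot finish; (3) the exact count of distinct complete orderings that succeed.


(1) Remaining need (order R4, R3, R2, R1):
  T9: (4, 3, 0, 3)
  T4: (14, 5, 2, 7)
  T3: (3, 0, 0, 0)
  T6: (10, 4, 4, 5)
  T7: (7, 0, 3, 3)
  T2: (10, 1, 3, 4)
(2) SAFE, for example via the order T3, T9, T7, T2, T6, T4.
Key observation: at T3 the run first touches a limit — (3, 0, 0, 0) against (3, 2, 0, 2), exact on a resource it actually requests.
Walking it through:
  pool = (3, 2, 0, 2)
  T3: need (3, 0, 0, 0) fits (3, 2, 0, 2); releases (1, 1, 0, 1), pool now (4, 3, 0, 3)
  T9: need (4, 3, 0, 3) fits (4, 3, 0, 3); releases (3, 0, 3, 1), pool now (7, 3, 3, 4)
  T7: need (7, 0, 3, 3) fits (7, 3, 3, 4); releases (3, 0, 0, 0), pool now (10, 3, 3, 4)
  T2: need (10, 1, 3, 4) fits (10, 3, 3, 4); releases (3, 2, 2, 1), pool now (13, 5, 5, 5)
  T6: need (10, 4, 4, 5) fits (13, 5, 5, 5); releases (2, 0, 2, 2), pool now (15, 5, 7, 7)
  T4: need (14, 5, 2, 7) fits (15, 5, 7, 7); releases (0, 0, 0, 1), pool now (15, 5, 7, 8)
(3) Exactly 1 of the possible complete orderings is a safe sequence.


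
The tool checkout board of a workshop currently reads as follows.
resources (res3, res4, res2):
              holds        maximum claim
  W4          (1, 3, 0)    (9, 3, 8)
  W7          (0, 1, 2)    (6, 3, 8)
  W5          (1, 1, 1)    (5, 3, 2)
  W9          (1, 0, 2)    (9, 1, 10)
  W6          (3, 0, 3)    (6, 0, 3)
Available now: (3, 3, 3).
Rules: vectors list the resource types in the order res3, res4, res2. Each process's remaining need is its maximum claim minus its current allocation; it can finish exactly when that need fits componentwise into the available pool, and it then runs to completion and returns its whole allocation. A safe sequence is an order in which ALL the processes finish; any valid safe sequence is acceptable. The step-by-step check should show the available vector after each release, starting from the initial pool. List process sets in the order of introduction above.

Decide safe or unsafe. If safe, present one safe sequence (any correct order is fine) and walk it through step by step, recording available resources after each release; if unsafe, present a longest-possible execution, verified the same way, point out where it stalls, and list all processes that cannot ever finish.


The state is UNSAFE.
Key observation: once W6, W7, W5 finish, the pool peaks at (7, 5, 9) — and every remaining process still needs more res3 than that.
A maximal execution: W6, W7, W5 — then nothing else fits. Check, step by step:
  pool = (3, 3, 3)
  W6 needs (3, 0, 0) <= (3, 3, 3) -> finishes; pool += (3, 0, 3) = (6, 3, 6)
  W7 needs (6, 2, 6) <= (6, 3, 6) -> finishes; pool += (0, 1, 2) = (6, 4, 8)
  W5 needs (4, 2, 1) <= (6, 4, 8) -> finishes; pool += (1, 1, 1) = (7, 5, 9)
  blocked: W4 wants (8, 0, 8), pool (7, 5, 9) — not enough res3
  blocked: W9 wants (8, 1, 8), pool (7, 5, 9) — not enough res3
Permanently blocked: W4 and W9.


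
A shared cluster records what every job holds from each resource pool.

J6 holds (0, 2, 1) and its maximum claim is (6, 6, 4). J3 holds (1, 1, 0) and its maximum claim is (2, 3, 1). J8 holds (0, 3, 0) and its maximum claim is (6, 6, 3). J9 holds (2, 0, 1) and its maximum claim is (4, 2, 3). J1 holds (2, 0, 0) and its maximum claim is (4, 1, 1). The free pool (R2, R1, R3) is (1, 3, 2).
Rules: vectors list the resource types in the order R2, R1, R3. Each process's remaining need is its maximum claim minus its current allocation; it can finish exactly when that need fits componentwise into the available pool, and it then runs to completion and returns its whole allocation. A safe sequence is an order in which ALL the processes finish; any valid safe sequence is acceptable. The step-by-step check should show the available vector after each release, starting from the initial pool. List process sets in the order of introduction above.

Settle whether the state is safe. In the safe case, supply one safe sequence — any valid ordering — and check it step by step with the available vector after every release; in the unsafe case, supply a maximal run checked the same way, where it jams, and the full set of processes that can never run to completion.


SAFE, for example via the order J3, J9, J1, J8, J6.
Key observation: J3 marks the first exact bind of the order: its need (1, 2, 1) fits the free (1, 3, 2) with zero slack on a requested resource.
Step-by-step check:
  pool = (1, 3, 2)
  run J3 (needs (1, 2, 1), free (1, 3, 2)); after release of (1, 1, 0) the pool is (2, 4, 2)
  run J9 (needs (2, 2, 2), free (2, 4, 2)); after release of (2, 0, 1) the pool is (4, 4, 3)
  run J1 (needs (2, 1, 1), free (4, 4, 3)); after release of (2, 0, 0) the pool is (6, 4, 3)
  run J8 (needs (6, 3, 3), free (6, 4, 3)); after release of (0, 3, 0) the pool is (6, 7, 3)
  run J6 (needs (6, 4, 3), free (6, 7, 3)); after release of (0, 2, 1) the pool is (6, 9, 4)


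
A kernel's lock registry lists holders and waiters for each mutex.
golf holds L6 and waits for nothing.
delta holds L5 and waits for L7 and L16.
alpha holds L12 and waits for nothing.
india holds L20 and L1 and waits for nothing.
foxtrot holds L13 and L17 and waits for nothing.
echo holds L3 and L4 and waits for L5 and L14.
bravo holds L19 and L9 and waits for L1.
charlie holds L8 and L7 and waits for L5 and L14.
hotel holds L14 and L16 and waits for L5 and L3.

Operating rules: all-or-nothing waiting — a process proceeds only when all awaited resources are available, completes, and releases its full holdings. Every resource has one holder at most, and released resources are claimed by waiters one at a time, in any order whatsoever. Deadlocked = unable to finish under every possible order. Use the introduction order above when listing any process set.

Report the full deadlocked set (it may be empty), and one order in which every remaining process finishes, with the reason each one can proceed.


Deadlocked set: delta, echo, charlie and hotel.
Key observation: delta -> charlie -> delta is a circular wait — nothing in it can go first; echo and hotel are caught in further circular waits.
The rest can finish in the order foxtrot, india, golf, bravo, alpha.
Step-by-step check:
  foxtrot waits on nothing -> runs at once and releases L13 and L17
  india waits on nothing -> runs at once and releases L20 and L1
  golf waits on nothing -> runs at once and releases L6
  run bravo (all its waits — L1 — are resolved); releases L19 and L9
  alpha waits on nothing -> runs at once and releases L12


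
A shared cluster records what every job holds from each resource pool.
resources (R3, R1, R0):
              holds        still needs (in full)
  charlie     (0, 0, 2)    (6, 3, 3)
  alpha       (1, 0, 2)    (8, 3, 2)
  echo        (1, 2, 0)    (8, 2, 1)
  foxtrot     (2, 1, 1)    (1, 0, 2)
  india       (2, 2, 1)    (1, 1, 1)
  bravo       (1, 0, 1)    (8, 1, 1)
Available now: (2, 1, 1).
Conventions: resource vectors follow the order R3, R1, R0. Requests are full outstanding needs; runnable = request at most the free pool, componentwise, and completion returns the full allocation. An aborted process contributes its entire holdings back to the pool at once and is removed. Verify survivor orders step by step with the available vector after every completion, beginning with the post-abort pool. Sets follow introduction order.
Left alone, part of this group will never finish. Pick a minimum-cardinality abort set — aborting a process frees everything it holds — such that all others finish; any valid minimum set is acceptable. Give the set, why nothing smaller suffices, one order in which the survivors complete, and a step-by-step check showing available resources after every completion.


The answer: abort alpha and bravo.
Key observation: echo had no path to completion before; after the abort of alpha and bravo ((2, 0, 3) returned), step 3 is where it fits.
Minimality, checking each single-abort alternative: charlie alone leaves alpha blocked (short on R3); alpha alone leaves echo blocked (short on R3); echo alone leaves alpha blocked (short on R3); foxtrot alone leaves alpha blocked (short on R3); india alone leaves alpha blocked (short on R3); bravo alone leaves alpha blocked (short on R3).
One survivor order: india, foxtrot, echo, charlie. Verifying each step (post-abort pool first):
  pool = (4, 1, 4)
  india needs (1, 1, 1) <= (4, 1, 4) -> finishes; pool += (2, 2, 1) = (6, 3, 5)
  foxtrot needs (1, 0, 2) <= (6, 3, 5) -> finishes; pool += (2, 1, 1) = (8, 4, 6)
  echo needs (8, 2, 1) <= (8, 4, 6) -> finishes; pool += (1, 2, 0) = (9, 6, 6)
  charlie needs (6, 3, 3) <= (9, 6, 6) -> finishes; pool += (0, 0, 2) = (9, 6, 8)


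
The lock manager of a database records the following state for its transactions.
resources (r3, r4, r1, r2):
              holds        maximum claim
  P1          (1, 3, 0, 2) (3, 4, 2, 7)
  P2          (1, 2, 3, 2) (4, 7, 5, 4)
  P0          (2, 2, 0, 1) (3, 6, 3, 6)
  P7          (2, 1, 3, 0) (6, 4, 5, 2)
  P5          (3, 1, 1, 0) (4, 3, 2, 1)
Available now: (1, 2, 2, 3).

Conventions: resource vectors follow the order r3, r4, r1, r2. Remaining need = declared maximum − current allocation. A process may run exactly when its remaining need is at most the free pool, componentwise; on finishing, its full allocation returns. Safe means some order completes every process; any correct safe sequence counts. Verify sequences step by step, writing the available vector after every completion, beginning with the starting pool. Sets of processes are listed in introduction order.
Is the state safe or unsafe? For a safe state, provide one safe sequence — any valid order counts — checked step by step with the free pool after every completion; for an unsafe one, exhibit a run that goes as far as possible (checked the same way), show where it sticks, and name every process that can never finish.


The state is UNSAFE.
Key observation: after P5, P7 the pool peaks at (6, 4, 6, 3), and each blocked process is short somewhere: P1 on r2; P2 on r4; P0 on r2.
The run P5, P7 cannot be extended any further. Verifying each step:
  pool = (1, 2, 2, 3)
  run P5 (needs (1, 2, 1, 1), free (1, 2, 2, 3)); after release of (3, 1, 1, 0) the pool is (4, 3, 3, 3)
  run P7 (needs (4, 3, 2, 2), free (4, 3, 3, 3)); after release of (2, 1, 3, 0) the pool is (6, 4, 6, 3)
  P1 cannot run: need (2, 1, 2, 5) vs free (6, 4, 6, 3) (insufficient r2)
  P2 cannot run: need (3, 5, 2, 2) vs free (6, 4, 6, 3) (insufficient r4)
  P0 cannot run: need (1, 4, 3, 5) vs free (6, 4, 6, 3) (insufficient r2)
Processes that can never finish: P1, P2 and P0.


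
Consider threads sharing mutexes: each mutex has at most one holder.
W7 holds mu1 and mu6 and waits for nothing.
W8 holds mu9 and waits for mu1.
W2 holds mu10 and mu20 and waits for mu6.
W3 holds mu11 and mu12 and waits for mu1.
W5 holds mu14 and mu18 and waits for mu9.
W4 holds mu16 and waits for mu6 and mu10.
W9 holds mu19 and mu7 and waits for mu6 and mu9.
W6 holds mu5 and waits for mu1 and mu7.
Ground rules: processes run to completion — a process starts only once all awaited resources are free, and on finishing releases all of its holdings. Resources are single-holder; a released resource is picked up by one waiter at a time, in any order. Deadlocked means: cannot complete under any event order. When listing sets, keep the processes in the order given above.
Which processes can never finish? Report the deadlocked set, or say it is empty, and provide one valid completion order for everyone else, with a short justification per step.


Nothing here is deadlocked.
Key observation: there is no circular wait here — follow any chain and it reaches a process that is free to run now.
The rest can finish in the order W7, W2, W8, W5, W9, W4, W3, W6.
Step-by-step check:
  W7 waits on nothing -> runs at once and releases mu1 and mu6
  W2 waits on mu6 — all released -> runs and releases mu10 and mu20
  W8 waits on mu1 — all released -> runs and releases mu9
  W5 waits on mu9 — all released -> runs and releases mu14 and mu18
  W9 waits on mu6 and mu9 — all released -> runs and releases mu19 and mu7
  W4 waits on mu6 and mu10 — all released -> runs and releases mu16
  W3 waits on mu1 — all released -> runs and releases mu11 and mu12
  W6 waits on mu1 and mu7 — all released -> runs and releases mu5


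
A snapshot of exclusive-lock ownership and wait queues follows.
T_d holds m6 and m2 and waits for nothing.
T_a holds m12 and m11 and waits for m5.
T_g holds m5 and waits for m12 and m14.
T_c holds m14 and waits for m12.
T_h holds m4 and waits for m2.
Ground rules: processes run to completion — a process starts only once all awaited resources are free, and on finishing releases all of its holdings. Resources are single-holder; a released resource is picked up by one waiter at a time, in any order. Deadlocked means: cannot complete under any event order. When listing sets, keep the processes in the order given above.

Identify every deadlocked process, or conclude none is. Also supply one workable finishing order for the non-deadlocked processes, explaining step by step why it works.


The deadlocked set is T_a, T_g and T_c.
Key observation: the wait chain closes on itself along T_a -> T_g -> T_a; T_c is caught in further circular waits.
One completion order for the rest: T_d, T_h.
Verifying each step:
  run T_d (it waits on nothing); releases m6 and m2
  run T_h (all its waits — m2 — are resolved); releases m4


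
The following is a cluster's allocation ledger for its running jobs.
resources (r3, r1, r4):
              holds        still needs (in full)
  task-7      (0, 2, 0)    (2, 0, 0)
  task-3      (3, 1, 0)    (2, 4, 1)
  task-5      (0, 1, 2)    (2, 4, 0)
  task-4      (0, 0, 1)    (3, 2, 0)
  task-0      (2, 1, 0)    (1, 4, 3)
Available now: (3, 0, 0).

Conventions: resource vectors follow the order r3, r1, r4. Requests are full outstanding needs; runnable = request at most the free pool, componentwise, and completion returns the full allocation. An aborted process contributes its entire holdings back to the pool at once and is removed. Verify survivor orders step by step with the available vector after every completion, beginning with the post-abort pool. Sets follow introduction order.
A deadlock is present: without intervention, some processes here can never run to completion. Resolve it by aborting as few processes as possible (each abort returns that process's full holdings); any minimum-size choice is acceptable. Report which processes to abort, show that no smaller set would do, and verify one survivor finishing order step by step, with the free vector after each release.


Minimum abort set: task-3 and task-0.
Key observation: no ordering could ever have run task-5 before the abort of task-3 and task-0; with (5, 2, 0) back in the pool it fits at step 3.
Minimality, checking each single-abort alternative: task-7 alone leaves task-3 blocked (short on r1); task-3 alone leaves task-5 blocked (short on r1); task-5 alone leaves task-3 blocked (short on r1); task-4 alone leaves task-3 blocked (short on r1); task-0 alone leaves task-3 blocked (short on r1).
The survivors complete as task-7, task-4, task-5. Step-by-step check (starting from the post-abort pool):
  pool = (8, 2, 0)
  run task-7 (needs (2, 0, 0), free (8, 2, 0)); after release of (0, 2, 0) the pool is (8, 4, 0)
  run task-4 (needs (3, 2, 0), free (8, 4, 0)); after release of (0, 0, 1) the pool is (8, 4, 1)
  run task-5 (needs (2, 4, 0), free (8, 4, 1)); after release of (0, 1, 2) the pool is (8, 5, 3)


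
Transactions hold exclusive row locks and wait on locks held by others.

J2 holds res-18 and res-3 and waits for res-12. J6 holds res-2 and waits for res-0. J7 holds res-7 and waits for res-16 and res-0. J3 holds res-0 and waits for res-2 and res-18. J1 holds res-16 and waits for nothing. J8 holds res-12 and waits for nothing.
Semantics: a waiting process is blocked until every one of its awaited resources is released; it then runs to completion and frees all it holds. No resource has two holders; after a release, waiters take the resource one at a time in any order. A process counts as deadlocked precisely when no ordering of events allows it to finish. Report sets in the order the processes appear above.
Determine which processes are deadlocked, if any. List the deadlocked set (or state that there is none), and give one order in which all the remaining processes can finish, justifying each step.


The deadlocked set is J6, J7 and J3.
Key observation: the loop J6 -> J3 -> J6 blocks itself forever; J7 waits into the deadlock from upstream.
The rest can finish in the order J1, J8, J2.
Walking it through:
  run J1 (it waits on nothing); releases res-16
  run J8 (it waits on nothing); releases res-12
  J2: everything it awaited (res-12) is free; runs, freeing res-18 and res-3


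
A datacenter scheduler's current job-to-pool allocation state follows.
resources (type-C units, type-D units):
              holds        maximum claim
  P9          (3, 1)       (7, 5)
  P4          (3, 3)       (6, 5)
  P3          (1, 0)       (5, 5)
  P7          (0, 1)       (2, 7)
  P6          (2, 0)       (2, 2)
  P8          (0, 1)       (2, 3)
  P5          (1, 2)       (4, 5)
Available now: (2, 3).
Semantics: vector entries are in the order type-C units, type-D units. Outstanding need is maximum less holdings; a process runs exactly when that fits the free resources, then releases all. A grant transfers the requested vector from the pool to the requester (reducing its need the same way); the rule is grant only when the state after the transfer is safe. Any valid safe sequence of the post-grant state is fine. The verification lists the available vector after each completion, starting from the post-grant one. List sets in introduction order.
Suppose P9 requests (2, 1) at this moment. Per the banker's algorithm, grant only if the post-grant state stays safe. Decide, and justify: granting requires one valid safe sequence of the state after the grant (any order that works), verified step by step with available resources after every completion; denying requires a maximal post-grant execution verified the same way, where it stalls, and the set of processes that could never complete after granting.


GRANT — the state after the grant stays safe, e.g. via P6, P8, P9, P5, P7, P4, P3.
Key observation: post-grant, (0, 2) remains, and an order beginning with P6 completes everyone.
Verifying the post-grant state step by step:
  pool = (0, 2)
  P6: need (0, 2) fits (0, 2); releases (2, 0), pool now (2, 2)
  P8: need (2, 2) fits (2, 2); releases (0, 1), pool now (2, 3)
  P9: need (2, 3) fits (2, 3); releases (5, 2), pool now (7, 5)
  P5: need (3, 3) fits (7, 5); releases (1, 2), pool now (8, 7)
  P7: need (2, 6) fits (8, 7); releases (0, 1), pool now (8, 8)
  P4: need (3, 2) fits (8, 8); releases (3, 3), pool now (11, 11)
  P3: need (4, 5) fits (11, 11); releases (1, 0), pool now (12, 11)


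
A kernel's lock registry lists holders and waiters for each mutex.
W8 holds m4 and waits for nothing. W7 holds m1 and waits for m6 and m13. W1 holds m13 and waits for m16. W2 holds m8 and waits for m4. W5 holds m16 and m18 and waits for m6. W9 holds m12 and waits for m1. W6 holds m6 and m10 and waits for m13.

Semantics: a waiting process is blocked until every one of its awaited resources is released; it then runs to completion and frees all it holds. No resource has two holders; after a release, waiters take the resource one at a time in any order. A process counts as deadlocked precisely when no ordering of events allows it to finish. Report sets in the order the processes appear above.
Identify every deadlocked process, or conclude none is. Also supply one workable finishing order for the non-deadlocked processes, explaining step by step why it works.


The deadlocked set is W7, W1, W5, W9 and W6.
Key observation: the loop W1 -> W5 -> W6 -> W1 blocks itself forever; W7 and W9 wait into the deadlock from upstream.
One completion order for the rest: W8, W2.
Check, step by step:
  run W8 (it waits on nothing); releases m4
  W2: everything it awaited (m4) is free; runs, freeing m8


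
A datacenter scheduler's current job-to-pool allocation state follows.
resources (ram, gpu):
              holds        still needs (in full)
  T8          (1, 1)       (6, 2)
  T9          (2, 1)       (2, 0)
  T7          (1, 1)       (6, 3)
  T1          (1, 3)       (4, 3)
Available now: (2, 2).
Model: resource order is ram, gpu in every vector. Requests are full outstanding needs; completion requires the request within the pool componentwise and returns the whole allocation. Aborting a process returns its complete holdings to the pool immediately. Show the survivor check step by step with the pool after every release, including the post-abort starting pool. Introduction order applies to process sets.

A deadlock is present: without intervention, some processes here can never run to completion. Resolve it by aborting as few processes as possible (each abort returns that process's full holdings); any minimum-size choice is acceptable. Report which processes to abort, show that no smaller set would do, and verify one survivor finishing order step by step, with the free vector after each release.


The answer: abort T7.
Key observation: T8 could never have finished before the abort; with (1, 1) returned by T7, it fits at step 3.
No smaller set exists: with zero aborts the deadlock remains.
The survivors complete as T9, T1, T8. Step-by-step check (starting from the post-abort pool):
  pool = (3, 3)
  T9 needs (2, 0) <= (3, 3) -> finishes; pool += (2, 1) = (5, 4)
  T1 needs (4, 3) <= (5, 4) -> finishes; pool += (1, 3) = (6, 7)
  T8 needs (6, 2) <= (6, 7) -> finishes; pool += (1, 1) = (7, 8)


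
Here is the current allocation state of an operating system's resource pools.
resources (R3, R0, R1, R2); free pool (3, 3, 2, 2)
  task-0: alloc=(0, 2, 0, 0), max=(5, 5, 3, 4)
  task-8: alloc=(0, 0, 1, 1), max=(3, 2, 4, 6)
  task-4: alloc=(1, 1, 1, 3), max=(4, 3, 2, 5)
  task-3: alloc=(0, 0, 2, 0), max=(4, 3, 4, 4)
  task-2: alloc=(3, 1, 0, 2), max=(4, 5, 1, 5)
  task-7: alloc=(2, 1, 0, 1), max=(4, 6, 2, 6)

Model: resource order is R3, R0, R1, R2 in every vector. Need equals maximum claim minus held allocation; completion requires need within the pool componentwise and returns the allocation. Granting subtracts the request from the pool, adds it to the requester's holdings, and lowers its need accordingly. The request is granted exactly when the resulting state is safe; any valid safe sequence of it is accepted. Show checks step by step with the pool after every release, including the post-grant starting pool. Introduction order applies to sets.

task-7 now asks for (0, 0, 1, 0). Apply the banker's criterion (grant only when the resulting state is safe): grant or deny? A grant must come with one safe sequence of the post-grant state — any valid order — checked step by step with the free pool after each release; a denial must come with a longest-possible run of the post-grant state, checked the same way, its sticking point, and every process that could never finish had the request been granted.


GRANT. The post-grant state is safe; one safe sequence: task-4, task-2, task-3, task-8, task-0, task-7.
Key observation: after the grant the pool drops to (3, 3, 1, 2), which still lets task-4 finish first and unwind the rest.
Verifying the post-grant state step by step:
  pool = (3, 3, 1, 2)
  run task-4 (needs (3, 2, 1, 2), free (3, 3, 1, 2)); after release of (1, 1, 1, 3) the pool is (4, 4, 2, 5)
  run task-2 (needs (1, 4, 1, 3), free (4, 4, 2, 5)); after release of (3, 1, 0, 2) the pool is (7, 5, 2, 7)
  run task-3 (needs (4, 3, 2, 4), free (7, 5, 2, 7)); after release of (0, 0, 2, 0) the pool is (7, 5, 4, 7)
  run task-8 (needs (3, 2, 3, 5), free (7, 5, 4, 7)); after release of (0, 0, 1, 1) the pool is (7, 5, 5, 8)
  run task-0 (needs (5, 3, 3, 4), free (7, 5, 5, 8)); after release of (0, 2, 0, 0) the pool is (7, 7, 5, 8)
  run task-7 (needs (2, 5, 1, 5), free (7, 7, 5, 8)); after release of (2, 1, 1, 1) the pool is (9, 8, 6, 9)


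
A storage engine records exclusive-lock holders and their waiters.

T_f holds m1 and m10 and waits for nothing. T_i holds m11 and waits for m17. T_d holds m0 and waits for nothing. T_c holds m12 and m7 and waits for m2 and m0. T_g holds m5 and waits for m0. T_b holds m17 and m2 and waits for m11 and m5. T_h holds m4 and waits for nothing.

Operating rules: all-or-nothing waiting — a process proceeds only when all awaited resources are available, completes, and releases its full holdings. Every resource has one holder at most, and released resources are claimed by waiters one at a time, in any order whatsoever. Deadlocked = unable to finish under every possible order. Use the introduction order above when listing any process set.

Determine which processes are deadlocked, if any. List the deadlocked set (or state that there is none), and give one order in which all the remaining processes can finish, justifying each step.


Deadlocked set: T_i, T_c and T_b.
Key observation: the loop T_i -> T_b -> T_i blocks itself forever; T_c waits into the deadlock from upstream.
The rest can finish in the order T_d, T_h, T_g, T_f.
Walking it through:
  T_d: no waits; runs immediately, freeing m0
  T_h: no waits; runs immediately, freeing m4
  run T_g (all its waits — m0 — are resolved); releases m5
  T_f: no waits; runs immediately, freeing m1 and m10


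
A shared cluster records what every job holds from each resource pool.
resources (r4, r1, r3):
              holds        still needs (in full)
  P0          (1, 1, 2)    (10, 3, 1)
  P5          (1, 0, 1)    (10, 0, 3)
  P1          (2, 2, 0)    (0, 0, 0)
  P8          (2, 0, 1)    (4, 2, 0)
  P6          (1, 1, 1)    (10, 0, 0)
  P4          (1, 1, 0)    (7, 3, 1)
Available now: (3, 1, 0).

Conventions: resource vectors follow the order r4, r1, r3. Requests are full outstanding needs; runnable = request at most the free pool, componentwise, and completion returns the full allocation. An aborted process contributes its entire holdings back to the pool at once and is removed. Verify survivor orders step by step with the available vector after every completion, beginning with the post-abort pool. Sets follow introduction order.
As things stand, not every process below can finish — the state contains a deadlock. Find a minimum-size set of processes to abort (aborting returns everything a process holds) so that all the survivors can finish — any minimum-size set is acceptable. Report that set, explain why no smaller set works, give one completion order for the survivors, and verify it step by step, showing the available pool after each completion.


The answer: abort P0 and P5.
Key observation: P6 had no path to completion before; after the abort of P0 and P5 ((2, 1, 3) returned), step 4 is where it fits.
Minimality, checking each single-abort alternative: P0 alone leaves P5 blocked (short on r4); P5 alone leaves P0 blocked (short on r4); P1 alone leaves P0 blocked (short on r4); P8 alone leaves P0 blocked (short on r4); P6 alone leaves P0 blocked (short on r4); P4 alone leaves P0 blocked (short on r4).
The survivors complete as P1, P8, P4, P6. Walking it through (starting from the post-abort pool):
  pool = (5, 2, 3)
  run P1 (needs (0, 0, 0), free (5, 2, 3)); after release of (2, 2, 0) the pool is (7, 4, 3)
  run P8 (needs (4, 2, 0), free (7, 4, 3)); after release of (2, 0, 1) the pool is (9, 4, 4)
  run P4 (needs (7, 3, 1), free (9, 4, 4)); after release of (1, 1, 0) the pool is (10, 5, 4)
  run P6 (needs (10, 0, 0), free (10, 5, 4)); after release of (1, 1, 1) the pool is (11, 6, 5)


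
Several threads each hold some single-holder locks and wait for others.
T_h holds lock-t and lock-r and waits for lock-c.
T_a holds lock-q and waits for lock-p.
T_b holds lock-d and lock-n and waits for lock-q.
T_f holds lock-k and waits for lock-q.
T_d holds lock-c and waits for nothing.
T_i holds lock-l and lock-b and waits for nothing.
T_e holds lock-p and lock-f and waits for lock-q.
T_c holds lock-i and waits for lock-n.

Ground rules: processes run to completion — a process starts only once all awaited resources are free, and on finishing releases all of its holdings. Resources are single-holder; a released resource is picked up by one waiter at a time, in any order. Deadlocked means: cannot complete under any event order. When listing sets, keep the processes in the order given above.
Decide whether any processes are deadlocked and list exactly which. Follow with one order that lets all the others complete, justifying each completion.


The deadlocked set is T_a, T_b, T_f, T_e and T_c.
Key observation: the wait chain closes on itself along T_a -> T_e -> T_a; T_b, T_f and T_c wait into the deadlock from upstream.
A valid finishing order for the others: T_d, T_i, T_h.
Verifying each step:
  T_d waits on nothing -> runs at once and releases lock-c
  T_i waits on nothing -> runs at once and releases lock-l and lock-b
  run T_h (all its waits — lock-c — are resolved); releases lock-t and lock-r


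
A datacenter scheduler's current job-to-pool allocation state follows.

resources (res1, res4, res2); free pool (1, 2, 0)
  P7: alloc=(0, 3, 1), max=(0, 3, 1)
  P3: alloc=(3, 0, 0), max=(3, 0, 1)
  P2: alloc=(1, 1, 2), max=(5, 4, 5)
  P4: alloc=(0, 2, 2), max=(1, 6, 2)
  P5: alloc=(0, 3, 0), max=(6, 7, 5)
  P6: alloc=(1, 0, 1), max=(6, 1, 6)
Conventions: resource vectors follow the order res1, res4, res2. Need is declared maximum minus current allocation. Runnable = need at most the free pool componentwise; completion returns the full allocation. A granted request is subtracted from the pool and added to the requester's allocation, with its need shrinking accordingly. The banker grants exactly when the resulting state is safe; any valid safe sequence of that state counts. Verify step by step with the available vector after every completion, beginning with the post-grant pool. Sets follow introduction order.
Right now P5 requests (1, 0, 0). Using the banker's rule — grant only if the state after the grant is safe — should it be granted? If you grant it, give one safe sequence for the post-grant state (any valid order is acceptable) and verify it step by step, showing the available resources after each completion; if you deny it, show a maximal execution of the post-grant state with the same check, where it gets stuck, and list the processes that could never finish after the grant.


DENY. Granting would leave the state unsafe.
Key observation: even finishing P7, P3, P4 leaves just (3, 7, 3) free — too little res1 for any of the remaining processes.
On the post-grant state, P7, P3, P4 is a maximal run — nothing extends it. Verifying each step:
  pool = (0, 2, 0)
  run P7 (needs (0, 0, 0), free (0, 2, 0)); after release of (0, 3, 1) the pool is (0, 5, 1)
  run P3 (needs (0, 0, 1), free (0, 5, 1)); after release of (3, 0, 0) the pool is (3, 5, 1)
  run P4 (needs (1, 4, 0), free (3, 5, 1)); after release of (0, 2, 2) the pool is (3, 7, 3)
  blocked: P2 wants (4, 3, 3), pool (3, 7, 3) — not enough res1
  blocked: P5 wants (5, 4, 5), pool (3, 7, 3) — not enough res1 and res2
  blocked: P6 wants (5, 1, 5), pool (3, 7, 3) — not enough res1 and res2
Had the request been granted, P2, P5 and P6 could never finish.


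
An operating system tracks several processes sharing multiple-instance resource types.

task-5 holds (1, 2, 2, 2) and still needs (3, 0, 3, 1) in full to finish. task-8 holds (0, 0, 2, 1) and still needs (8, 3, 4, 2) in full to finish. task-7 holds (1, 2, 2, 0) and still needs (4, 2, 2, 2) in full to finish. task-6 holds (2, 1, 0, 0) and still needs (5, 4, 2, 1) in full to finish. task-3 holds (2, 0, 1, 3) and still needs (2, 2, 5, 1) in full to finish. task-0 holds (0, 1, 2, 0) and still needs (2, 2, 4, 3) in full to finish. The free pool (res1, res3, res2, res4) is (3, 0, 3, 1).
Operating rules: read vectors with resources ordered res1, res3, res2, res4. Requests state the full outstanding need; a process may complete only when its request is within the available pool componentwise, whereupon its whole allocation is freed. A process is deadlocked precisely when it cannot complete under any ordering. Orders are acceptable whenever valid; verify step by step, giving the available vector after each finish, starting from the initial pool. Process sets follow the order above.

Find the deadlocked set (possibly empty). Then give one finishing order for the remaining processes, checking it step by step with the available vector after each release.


No process is deadlocked.
Key observation: beginning at task-5, releases accumulate fast enough that every process eventually fits.
A valid finishing order for the others: task-5, task-3, task-0, task-7, task-6, task-8. Verifying each step:
  pool = (3, 0, 3, 1)
  task-5 needs (3, 0, 3, 1) <= (3, 0, 3, 1) -> finishes; pool += (1, 2, 2, 2) = (4, 2, 5, 3)
  task-3 needs (2, 2, 5, 1) <= (4, 2, 5, 3) -> finishes; pool += (2, 0, 1, 3) = (6, 2, 6, 6)
  task-0 needs (2, 2, 4, 3) <= (6, 2, 6, 6) -> finishes; pool += (0, 1, 2, 0) = (6, 3, 8, 6)
  task-7 needs (4, 2, 2, 2) <= (6, 3, 8, 6) -> finishes; pool += (1, 2, 2, 0) = (7, 5, 10, 6)
  task-6 needs (5, 4, 2, 1) <= (7, 5, 10, 6) -> finishes; pool += (2, 1, 0, 0) = (9, 6, 10, 6)
  task-8 needs (8, 3, 4, 2) <= (9, 6, 10, 6) -> finishes; pool += (0, 0, 2, 1) = (9, 6, 12, 7)


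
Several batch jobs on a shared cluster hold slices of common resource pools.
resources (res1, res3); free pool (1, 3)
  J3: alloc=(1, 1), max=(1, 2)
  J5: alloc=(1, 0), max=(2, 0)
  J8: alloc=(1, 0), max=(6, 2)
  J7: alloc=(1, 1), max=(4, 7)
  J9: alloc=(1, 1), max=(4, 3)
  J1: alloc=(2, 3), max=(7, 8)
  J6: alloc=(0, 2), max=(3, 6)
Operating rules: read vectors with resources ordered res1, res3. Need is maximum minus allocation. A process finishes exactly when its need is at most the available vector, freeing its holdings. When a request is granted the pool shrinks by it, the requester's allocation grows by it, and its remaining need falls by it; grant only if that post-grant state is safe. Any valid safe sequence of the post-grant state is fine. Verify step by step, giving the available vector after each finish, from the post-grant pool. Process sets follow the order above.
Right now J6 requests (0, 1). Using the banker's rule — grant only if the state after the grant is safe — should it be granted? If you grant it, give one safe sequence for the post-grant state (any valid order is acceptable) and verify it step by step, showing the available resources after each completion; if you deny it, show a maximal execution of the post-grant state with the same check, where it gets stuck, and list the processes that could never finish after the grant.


GRANT. The post-grant state is safe; one safe sequence: J5, J3, J6, J7, J9, J8, J1.
Key observation: post-grant, (1, 2) remains, and an order beginning with J5 completes everyone.
Step-by-step check of the post-grant state:
  pool = (1, 2)
  run J5 (needs (1, 0), free (1, 2)); after release of (1, 0) the pool is (2, 2)
  run J3 (needs (0, 1), free (2, 2)); after release of (1, 1) the pool is (3, 3)
  run J6 (needs (3, 3), free (3, 3)); after release of (0, 3) the pool is (3, 6)
  run J7 (needs (3, 6), free (3, 6)); after release of (1, 1) the pool is (4, 7)
  run J9 (needs (3, 2), free (4, 7)); after release of (1, 1) the pool is (5, 8)
  run J8 (needs (5, 2), free (5, 8)); after release of (1, 0) the pool is (6, 8)
  run J1 (needs (5, 5), free (6, 8)); after release of (2, 3) the pool is (8, 11)


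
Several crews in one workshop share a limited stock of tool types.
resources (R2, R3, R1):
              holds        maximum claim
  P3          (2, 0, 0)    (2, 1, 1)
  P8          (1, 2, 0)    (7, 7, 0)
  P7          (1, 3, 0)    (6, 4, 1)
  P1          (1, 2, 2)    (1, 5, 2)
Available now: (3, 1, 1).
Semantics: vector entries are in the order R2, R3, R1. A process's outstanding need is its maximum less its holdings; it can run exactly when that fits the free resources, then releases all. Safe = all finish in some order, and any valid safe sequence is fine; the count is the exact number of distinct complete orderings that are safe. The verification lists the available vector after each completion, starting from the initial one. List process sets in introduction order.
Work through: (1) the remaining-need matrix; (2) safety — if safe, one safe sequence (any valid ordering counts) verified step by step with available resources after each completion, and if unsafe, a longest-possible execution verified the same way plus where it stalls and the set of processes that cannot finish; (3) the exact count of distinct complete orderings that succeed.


(1) Need matrix, components ordered R2, R3, R1:
  P3: (0, 1, 1)
  P8: (6, 5, 0)
  P7: (5, 1, 1)
  P1: (0, 3, 0)
(2) SAFE — a valid safe sequence is P3, P7, P1, P8.
Key observation: reading the order forward, P3 is the first process whose need (0, 1, 1) meets the free pool (3, 1, 1) exactly on a resource it requests.
Verifying each step:
  pool = (3, 1, 1)
  run P3 (needs (0, 1, 1), free (3, 1, 1)); after release of (2, 0, 0) the pool is (5, 1, 1)
  run P7 (needs (5, 1, 1), free (5, 1, 1)); after release of (1, 3, 0) the pool is (6, 4, 1)
  run P1 (needs (0, 3, 0), free (6, 4, 1)); after release of (1, 2, 2) the pool is (7, 6, 3)
  run P8 (needs (6, 5, 0), free (7, 6, 3)); after release of (1, 2, 0) the pool is (8, 8, 3)
(3) Precisely 1 of the possible complete orderings is a safe sequence.


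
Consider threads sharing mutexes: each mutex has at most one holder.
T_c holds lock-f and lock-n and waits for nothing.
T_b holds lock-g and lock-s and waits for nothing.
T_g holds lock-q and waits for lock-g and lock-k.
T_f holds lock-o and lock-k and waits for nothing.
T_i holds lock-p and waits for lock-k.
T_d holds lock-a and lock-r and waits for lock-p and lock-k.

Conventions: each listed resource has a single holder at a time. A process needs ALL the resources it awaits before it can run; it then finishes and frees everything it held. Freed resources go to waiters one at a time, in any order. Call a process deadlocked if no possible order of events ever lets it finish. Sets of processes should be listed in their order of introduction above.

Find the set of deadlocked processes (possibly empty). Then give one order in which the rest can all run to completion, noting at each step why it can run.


No process is deadlocked.
Key observation: every chain of waits terminates; starting from the processes that wait on nothing, all the rest unlock in turn.
A valid finishing order for the others: T_f, T_i, T_b, T_c, T_d, T_g.
Verifying each step:
  T_f: no waits; runs immediately, freeing lock-o and lock-k
  T_i: everything it awaited (lock-k) is free; runs, freeing lock-p
  T_b: no waits; runs immediately, freeing lock-g and lock-s
  T_c: no waits; runs immediately, freeing lock-f and lock-n
  T_d: everything it awaited (lock-p and lock-k) is free; runs, freeing lock-a and lock-r
  T_g: everything it awaited (lock-g and lock-k) is free; runs, freeing lock-q


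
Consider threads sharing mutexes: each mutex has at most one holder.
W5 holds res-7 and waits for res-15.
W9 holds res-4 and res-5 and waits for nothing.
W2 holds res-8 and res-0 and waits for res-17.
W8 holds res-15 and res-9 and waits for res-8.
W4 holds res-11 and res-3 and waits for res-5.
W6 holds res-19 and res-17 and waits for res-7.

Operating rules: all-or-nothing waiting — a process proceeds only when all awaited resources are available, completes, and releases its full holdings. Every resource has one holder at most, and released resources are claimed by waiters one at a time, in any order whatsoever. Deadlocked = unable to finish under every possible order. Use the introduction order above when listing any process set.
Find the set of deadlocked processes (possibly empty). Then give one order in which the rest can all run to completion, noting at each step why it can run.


Deadlocked: W5, W2, W8 and W6.
Key observation: along W5 -> W8 -> W2 -> W6 -> W5, each member waits on what the next one holds — a deadlock; no other process is dragged down with it.
The rest can finish in the order W9, W4.
Step-by-step check:
  W9 waits on nothing -> runs at once and releases res-4 and res-5
  run W4 (all its waits — res-5 — are resolved); releases res-11 and res-3
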